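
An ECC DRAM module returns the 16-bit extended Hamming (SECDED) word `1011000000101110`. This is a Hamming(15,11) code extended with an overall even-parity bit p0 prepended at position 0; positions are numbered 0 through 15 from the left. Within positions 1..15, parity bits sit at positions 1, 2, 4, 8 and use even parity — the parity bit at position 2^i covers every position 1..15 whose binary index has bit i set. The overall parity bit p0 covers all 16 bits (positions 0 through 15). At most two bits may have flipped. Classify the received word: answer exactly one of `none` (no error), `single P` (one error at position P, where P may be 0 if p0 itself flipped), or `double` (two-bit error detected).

single 4

s1: b1⊕b3⊕b5⊕b7⊕b9⊕b11⊕b13⊕b15 = 0⊕1⊕0⊕0⊕0⊕0⊕1⊕0 = 0
s2: b2⊕b3⊕b6⊕b7⊕b10⊕b11⊕b14⊕b15 = 1⊕1⊕0⊕0⊕1⊕0⊕1⊕0 = 0
s4: b4⊕b5⊕b6⊕b7⊕b12⊕b13⊕b14⊕b15 = 0⊕0⊕0⊕0⊕1⊕1⊕1⊕0 = 1
s8: b8⊕b9⊕b10⊕b11⊕b12⊕b13⊕b14⊕b15 = 0⊕0⊕1⊕0⊕1⊕1⊕1⊕0 = 0
Syndrome (s8...s1) = 0100 → position 4.
Overall parity (XOR of all 16 bits, including p0): 1⊕0⊕1⊕1⊕0⊕0⊕0⊕0⊕0⊕0⊕1⊕0⊕1⊕1⊕1⊕0 = 1
Overall=1, syndrome position=4 → single-bit error at position 4.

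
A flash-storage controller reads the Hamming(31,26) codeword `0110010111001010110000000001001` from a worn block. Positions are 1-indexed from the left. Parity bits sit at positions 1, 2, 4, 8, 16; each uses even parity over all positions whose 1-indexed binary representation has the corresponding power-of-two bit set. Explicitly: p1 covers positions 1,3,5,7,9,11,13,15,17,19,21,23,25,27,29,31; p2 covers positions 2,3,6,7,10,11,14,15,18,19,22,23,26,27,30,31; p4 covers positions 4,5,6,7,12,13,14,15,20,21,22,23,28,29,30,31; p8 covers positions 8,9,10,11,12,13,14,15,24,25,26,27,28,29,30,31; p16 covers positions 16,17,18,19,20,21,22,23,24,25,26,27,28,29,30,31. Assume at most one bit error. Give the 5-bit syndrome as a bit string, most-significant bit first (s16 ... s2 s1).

01110

s1: b1⊕b3⊕b5⊕b7⊕b9⊕b11⊕b13⊕b15⊕b17⊕b19⊕b21⊕b23⊕b25⊕b27⊕b29⊕b31 = 0⊕1⊕0⊕0⊕1⊕0⊕1⊕1⊕1⊕0⊕0⊕0⊕0⊕0⊕0⊕1 = 0
s2: b2⊕b3⊕b6⊕b7⊕b10⊕b11⊕b14⊕b15⊕b18⊕b19⊕b22⊕b23⊕b26⊕b27⊕b30⊕b31 = 1⊕1⊕1⊕0⊕1⊕0⊕0⊕1⊕1⊕0⊕0⊕0⊕0⊕0⊕0⊕1 = 1
s4: b4⊕b5⊕b6⊕b7⊕b12⊕b13⊕b14⊕b15⊕b20⊕b21⊕b22⊕b23⊕b28⊕b29⊕b30⊕b31 = 0⊕0⊕1⊕0⊕0⊕1⊕0⊕1⊕0⊕0⊕0⊕0⊕1⊕0⊕0⊕1 = 1
s8: b8⊕b9⊕b10⊕b11⊕b12⊕b13⊕b14⊕b15⊕b24⊕b25⊕b26⊕b27⊕b28⊕b29⊕b30⊕b31 = 1⊕1⊕1⊕0⊕0⊕1⊕0⊕1⊕0⊕0⊕0⊕0⊕1⊕0⊕0⊕1 = 1
s16: b16⊕b17⊕b18⊕b19⊕b20⊕b21⊕b22⊕b23⊕b24⊕b25⊕b26⊕b27⊕b28⊕b29⊕b30⊕b31 = 0⊕1⊕1⊕0⊕0⊕0⊕0⊕0⊕0⊕0⊕0⊕0⊕1⊕0⊕0⊕1 = 0
Syndrome (s16...s1) = 01110 → position 14.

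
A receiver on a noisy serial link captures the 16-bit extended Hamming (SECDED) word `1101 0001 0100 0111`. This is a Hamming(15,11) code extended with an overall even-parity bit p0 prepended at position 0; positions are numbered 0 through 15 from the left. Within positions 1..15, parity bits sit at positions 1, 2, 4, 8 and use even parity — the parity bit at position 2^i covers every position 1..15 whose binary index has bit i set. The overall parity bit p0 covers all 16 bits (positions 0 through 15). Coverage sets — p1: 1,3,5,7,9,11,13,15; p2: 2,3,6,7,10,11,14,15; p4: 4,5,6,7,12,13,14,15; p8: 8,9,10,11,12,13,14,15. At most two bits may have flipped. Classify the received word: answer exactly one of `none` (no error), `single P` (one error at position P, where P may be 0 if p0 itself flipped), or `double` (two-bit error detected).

none

s1: b1⊕b3⊕b5⊕b7⊕b9⊕b11⊕b13⊕b15 = 1⊕1⊕0⊕1⊕1⊕0⊕1⊕1 = 0
s2: b2⊕b3⊕b6⊕b7⊕b10⊕b11⊕b14⊕b15 = 0⊕1⊕0⊕1⊕0⊕0⊕1⊕1 = 0
s4: b4⊕b5⊕b6⊕b7⊕b12⊕b13⊕b14⊕b15 = 0⊕0⊕0⊕1⊕0⊕1⊕1⊕1 = 0
s8: b8⊕b9⊕b10⊕b11⊕b12⊕b13⊕b14⊕b15 = 0⊕1⊕0⊕0⊕0⊕1⊕1⊕1 = 0
Syndrome (s8...s1) = 0000 → position 0 (no error).
Overall parity (XOR of all 16 bits, including p0): 1⊕1⊕0⊕1⊕0⊕0⊕0⊕1⊕0⊕1⊕0⊕0⊕0⊕1⊕1⊕1 = 0
Overall=0, syndrome position=0 → no error.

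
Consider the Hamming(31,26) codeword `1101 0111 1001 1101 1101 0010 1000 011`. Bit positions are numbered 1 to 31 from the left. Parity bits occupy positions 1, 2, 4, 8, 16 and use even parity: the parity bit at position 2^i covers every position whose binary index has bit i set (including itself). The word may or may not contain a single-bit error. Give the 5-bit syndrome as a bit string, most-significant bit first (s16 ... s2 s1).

00000

s1: b1⊕b3⊕b5⊕b7⊕b9⊕b11⊕b13⊕b15⊕b17⊕b19⊕b21⊕b23⊕b25⊕b27⊕b29⊕b31 = 1⊕0⊕0⊕1⊕1⊕0⊕1⊕0⊕1⊕0⊕0⊕1⊕1⊕0⊕0⊕1 = 0
s2: b2⊕b3⊕b6⊕b7⊕b10⊕b11⊕b14⊕b15⊕b18⊕b19⊕b22⊕b23⊕b26⊕b27⊕b30⊕b31 = 1⊕0⊕1⊕1⊕0⊕0⊕1⊕0⊕1⊕0⊕0⊕1⊕0⊕0⊕1⊕1 = 0
s4: b4⊕b5⊕b6⊕b7⊕b12⊕b13⊕b14⊕b15⊕b20⊕b21⊕b22⊕b23⊕b28⊕b29⊕b30⊕b31 = 1⊕0⊕1⊕1⊕1⊕1⊕1⊕0⊕1⊕0⊕0⊕1⊕0⊕0⊕1⊕1 = 0
s8: b8⊕b9⊕b10⊕b11⊕b12⊕b13⊕b14⊕b15⊕b24⊕b25⊕b26⊕b27⊕b28⊕b29⊕b30⊕b31 = 1⊕1⊕0⊕0⊕1⊕1⊕1⊕0⊕0⊕1⊕0⊕0⊕0⊕0⊕1⊕1 = 0
s16: b16⊕b17⊕b18⊕b19⊕b20⊕b21⊕b22⊕b23⊕b24⊕b25⊕b26⊕b27⊕b28⊕b29⊕b30⊕b31 = 1⊕1⊕1⊕0⊕1⊕0⊕0⊕1⊕0⊕1⊕0⊕0⊕0⊕0⊕1⊕1 = 0
Syndrome (s16...s1) = 00000 → position 0 (no error).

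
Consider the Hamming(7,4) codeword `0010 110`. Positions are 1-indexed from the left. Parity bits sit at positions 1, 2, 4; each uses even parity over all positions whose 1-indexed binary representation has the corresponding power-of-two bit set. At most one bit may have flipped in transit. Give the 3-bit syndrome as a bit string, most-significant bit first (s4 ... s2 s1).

s1: b1⊕b3⊕b5⊕b7 = 0⊕1⊕1⊕0 = 0
s2: b2⊕b3⊕b6⊕b7 = 0⊕1⊕1⊕0 = 0
s4: b4⊕b5⊕b6⊕b7 = 0⊕1⊕1⊕0 = 0
Syndrome (s4...s1) = 000 → position 0 (no error).

000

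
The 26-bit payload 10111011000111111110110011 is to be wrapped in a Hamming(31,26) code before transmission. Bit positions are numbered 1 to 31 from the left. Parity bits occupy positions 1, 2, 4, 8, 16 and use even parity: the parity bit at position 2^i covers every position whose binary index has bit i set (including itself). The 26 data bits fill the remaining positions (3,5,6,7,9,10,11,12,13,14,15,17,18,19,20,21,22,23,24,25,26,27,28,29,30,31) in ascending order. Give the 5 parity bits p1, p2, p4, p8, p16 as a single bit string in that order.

00100

Place data bits at non-power-of-two positions: b3=1, b5=0, b6=1, b7=1, b9=1, b10=0, b11=1, b12=1, b13=0, b14=0, b15=0, b17=1, b18=1, b19=1, b20=1, b21=1, b22=1, b23=1, b24=1, b25=0, b26=1, b27=1, b28=0, b29=0, b30=1, b31=1.
p1 = XOR of data positions {3,5,7,9,11,13,15,17,19,21,23,25,27,29,31} = 1⊕0⊕1⊕1⊕1⊕0⊕0⊕1⊕1⊕1⊕1⊕0⊕1⊕0⊕1 = 0
p2 = XOR of data positions {3,6,7,10,11,14,15,18,19,22,23,26,27,30,31} = 1⊕1⊕1⊕0⊕1⊕0⊕0⊕1⊕1⊕1⊕1⊕1⊕1⊕1⊕1 = 0
p4 = XOR of data positions {5,6,7,12,13,14,15,20,21,22,23,28,29,30,31} = 0⊕1⊕1⊕1⊕0⊕0⊕0⊕1⊕1⊕1⊕1⊕0⊕0⊕1⊕1 = 1
p8 = XOR of data positions {9,10,11,12,13,14,15,24,25,26,27,28,29,30,31} = 1⊕0⊕1⊕1⊕0⊕0⊕0⊕1⊕0⊕1⊕1⊕0⊕0⊕1⊕1 = 0
p16 = XOR of data positions {17,18,19,20,21,22,23,24,25,26,27,28,29,30,31} = 1⊕1⊕1⊕1⊕1⊕1⊕1⊕1⊕0⊕1⊕1⊕0⊕0⊕1⊕1 = 0
Parity bits p1,p2,p4,p8,p16 = 00100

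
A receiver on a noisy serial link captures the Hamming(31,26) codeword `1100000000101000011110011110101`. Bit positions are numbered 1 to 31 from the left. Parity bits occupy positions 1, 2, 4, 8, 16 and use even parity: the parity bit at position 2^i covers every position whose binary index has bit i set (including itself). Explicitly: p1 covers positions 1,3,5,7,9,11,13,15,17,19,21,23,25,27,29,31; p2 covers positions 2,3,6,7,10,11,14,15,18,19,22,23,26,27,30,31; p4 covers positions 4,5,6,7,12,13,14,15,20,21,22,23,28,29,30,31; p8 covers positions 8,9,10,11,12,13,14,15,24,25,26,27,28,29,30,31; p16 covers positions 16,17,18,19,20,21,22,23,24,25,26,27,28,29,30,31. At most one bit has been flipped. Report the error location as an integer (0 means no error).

s1: b1⊕b3⊕b5⊕b7⊕b9⊕b11⊕b13⊕b15⊕b17⊕b19⊕b21⊕b23⊕b25⊕b27⊕b29⊕b31 = 1⊕0⊕0⊕0⊕0⊕1⊕1⊕0⊕0⊕1⊕1⊕0⊕1⊕1⊕1⊕1 = 1
s2: b2⊕b3⊕b6⊕b7⊕b10⊕b11⊕b14⊕b15⊕b18⊕b19⊕b22⊕b23⊕b26⊕b27⊕b30⊕b31 = 1⊕0⊕0⊕0⊕0⊕1⊕0⊕0⊕1⊕1⊕0⊕0⊕1⊕1⊕0⊕1 = 1
s4: b4⊕b5⊕b6⊕b7⊕b12⊕b13⊕b14⊕b15⊕b20⊕b21⊕b22⊕b23⊕b28⊕b29⊕b30⊕b31 = 0⊕0⊕0⊕0⊕0⊕1⊕0⊕0⊕1⊕1⊕0⊕0⊕0⊕1⊕0⊕1 = 1
s8: b8⊕b9⊕b10⊕b11⊕b12⊕b13⊕b14⊕b15⊕b24⊕b25⊕b26⊕b27⊕b28⊕b29⊕b30⊕b31 = 0⊕0⊕0⊕1⊕0⊕1⊕0⊕0⊕1⊕1⊕1⊕1⊕0⊕1⊕0⊕1 = 0
s16: b16⊕b17⊕b18⊕b19⊕b20⊕b21⊕b22⊕b23⊕b24⊕b25⊕b26⊕b27⊕b28⊕b29⊕b30⊕b31 = 0⊕0⊕1⊕1⊕1⊕1⊕0⊕0⊕1⊕1⊕1⊕1⊕0⊕1⊕0⊕1 = 0
Syndrome (s16...s1) = 00111 → position 7.

7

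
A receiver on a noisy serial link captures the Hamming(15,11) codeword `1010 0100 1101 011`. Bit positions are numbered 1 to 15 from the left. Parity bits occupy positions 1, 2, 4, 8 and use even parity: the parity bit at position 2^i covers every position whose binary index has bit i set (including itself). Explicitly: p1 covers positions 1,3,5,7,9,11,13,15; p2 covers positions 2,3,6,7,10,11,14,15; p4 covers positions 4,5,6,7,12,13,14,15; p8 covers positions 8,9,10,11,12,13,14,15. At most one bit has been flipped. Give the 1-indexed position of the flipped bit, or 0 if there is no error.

s1: b1⊕b3⊕b5⊕b7⊕b9⊕b11⊕b13⊕b15 = 1⊕1⊕0⊕0⊕1⊕0⊕0⊕1 = 0
s2: b2⊕b3⊕b6⊕b7⊕b10⊕b11⊕b14⊕b15 = 0⊕1⊕1⊕0⊕1⊕0⊕1⊕1 = 1
s4: b4⊕b5⊕b6⊕b7⊕b12⊕b13⊕b14⊕b15 = 0⊕0⊕1⊕0⊕1⊕0⊕1⊕1 = 0
s8: b8⊕b9⊕b10⊕b11⊕b12⊕b13⊕b14⊕b15 = 0⊕1⊕1⊕0⊕1⊕0⊕1⊕1 = 1
Syndrome (s8...s1) = 1010 → position 10.

10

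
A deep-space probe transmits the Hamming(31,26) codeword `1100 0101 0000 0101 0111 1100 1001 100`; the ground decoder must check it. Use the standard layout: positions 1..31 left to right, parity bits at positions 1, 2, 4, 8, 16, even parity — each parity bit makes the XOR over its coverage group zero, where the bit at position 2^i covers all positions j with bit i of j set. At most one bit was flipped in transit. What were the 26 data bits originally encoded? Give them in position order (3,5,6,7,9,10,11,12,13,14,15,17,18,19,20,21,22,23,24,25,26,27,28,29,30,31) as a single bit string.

s1: b1⊕b3⊕b5⊕b7⊕b9⊕b11⊕b13⊕b15⊕b17⊕b19⊕b21⊕b23⊕b25⊕b27⊕b29⊕b31 = 1⊕0⊕0⊕0⊕0⊕0⊕0⊕0⊕0⊕1⊕1⊕0⊕1⊕0⊕1⊕0 = 1
s2: b2⊕b3⊕b6⊕b7⊕b10⊕b11⊕b14⊕b15⊕b18⊕b19⊕b22⊕b23⊕b26⊕b27⊕b30⊕b31 = 1⊕0⊕1⊕0⊕0⊕0⊕1⊕0⊕1⊕1⊕1⊕0⊕0⊕0⊕0⊕0 = 0
s4: b4⊕b5⊕b6⊕b7⊕b12⊕b13⊕b14⊕b15⊕b20⊕b21⊕b22⊕b23⊕b28⊕b29⊕b30⊕b31 = 0⊕0⊕1⊕0⊕0⊕0⊕1⊕0⊕1⊕1⊕1⊕0⊕1⊕1⊕0⊕0 = 1
s8: b8⊕b9⊕b10⊕b11⊕b12⊕b13⊕b14⊕b15⊕b24⊕b25⊕b26⊕b27⊕b28⊕b29⊕b30⊕b31 = 1⊕0⊕0⊕0⊕0⊕0⊕1⊕0⊕0⊕1⊕0⊕0⊕1⊕1⊕0⊕0 = 1
s16: b16⊕b17⊕b18⊕b19⊕b20⊕b21⊕b22⊕b23⊕b24⊕b25⊕b26⊕b27⊕b28⊕b29⊕b30⊕b31 = 1⊕0⊕1⊕1⊕1⊕1⊕1⊕0⊕0⊕1⊕0⊕0⊕1⊕1⊕0⊕0 = 1
Syndrome (s16...s1) = 11101 → position 29.
Flip bit 29: corrected codeword = 1100010100000101011111001001000
Data bits at positions 3,5,6,7,9,10,11,12,13,14,15,17,18,19,20,21,22,23,24,25,26,27,28,29,30,31: 00100000010011111001001000

00100000010011111001001000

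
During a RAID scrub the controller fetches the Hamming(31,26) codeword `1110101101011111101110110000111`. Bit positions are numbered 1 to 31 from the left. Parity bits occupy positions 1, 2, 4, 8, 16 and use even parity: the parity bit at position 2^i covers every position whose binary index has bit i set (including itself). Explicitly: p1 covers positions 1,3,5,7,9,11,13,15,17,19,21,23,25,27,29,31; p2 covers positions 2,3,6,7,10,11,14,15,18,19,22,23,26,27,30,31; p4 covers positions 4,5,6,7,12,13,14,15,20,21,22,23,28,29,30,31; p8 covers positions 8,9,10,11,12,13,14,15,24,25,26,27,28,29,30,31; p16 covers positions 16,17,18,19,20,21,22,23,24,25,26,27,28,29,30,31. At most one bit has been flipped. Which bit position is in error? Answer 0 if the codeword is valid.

0

s1: b1⊕b3⊕b5⊕b7⊕b9⊕b11⊕b13⊕b15⊕b17⊕b19⊕b21⊕b23⊕b25⊕b27⊕b29⊕b31 = 1⊕1⊕1⊕1⊕0⊕0⊕1⊕1⊕1⊕1⊕1⊕1⊕0⊕0⊕1⊕1 = 0
s2: b2⊕b3⊕b6⊕b7⊕b10⊕b11⊕b14⊕b15⊕b18⊕b19⊕b22⊕b23⊕b26⊕b27⊕b30⊕b31 = 1⊕1⊕0⊕1⊕1⊕0⊕1⊕1⊕0⊕1⊕0⊕1⊕0⊕0⊕1⊕1 = 0
s4: b4⊕b5⊕b6⊕b7⊕b12⊕b13⊕b14⊕b15⊕b20⊕b21⊕b22⊕b23⊕b28⊕b29⊕b30⊕b31 = 0⊕1⊕0⊕1⊕1⊕1⊕1⊕1⊕1⊕1⊕0⊕1⊕0⊕1⊕1⊕1 = 0
s8: b8⊕b9⊕b10⊕b11⊕b12⊕b13⊕b14⊕b15⊕b24⊕b25⊕b26⊕b27⊕b28⊕b29⊕b30⊕b31 = 1⊕0⊕1⊕0⊕1⊕1⊕1⊕1⊕1⊕0⊕0⊕0⊕0⊕1⊕1⊕1 = 0
s16: b16⊕b17⊕b18⊕b19⊕b20⊕b21⊕b22⊕b23⊕b24⊕b25⊕b26⊕b27⊕b28⊕b29⊕b30⊕b31 = 1⊕1⊕0⊕1⊕1⊕1⊕0⊕1⊕1⊕0⊕0⊕0⊕0⊕1⊕1⊕1 = 0
Syndrome (s16...s1) = 00000 → position 0 (no error).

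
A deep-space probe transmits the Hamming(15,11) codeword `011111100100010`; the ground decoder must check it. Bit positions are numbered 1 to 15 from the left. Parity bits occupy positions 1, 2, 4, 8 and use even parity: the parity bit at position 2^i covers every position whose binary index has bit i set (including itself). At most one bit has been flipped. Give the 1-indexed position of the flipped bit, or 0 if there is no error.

s1: b1⊕b3⊕b5⊕b7⊕b9⊕b11⊕b13⊕b15 = 0⊕1⊕1⊕1⊕0⊕0⊕0⊕0 = 1
s2: b2⊕b3⊕b6⊕b7⊕b10⊕b11⊕b14⊕b15 = 1⊕1⊕1⊕1⊕1⊕0⊕1⊕0 = 0
s4: b4⊕b5⊕b6⊕b7⊕b12⊕b13⊕b14⊕b15 = 1⊕1⊕1⊕1⊕0⊕0⊕1⊕0 = 1
s8: b8⊕b9⊕b10⊕b11⊕b12⊕b13⊕b14⊕b15 = 0⊕0⊕1⊕0⊕0⊕0⊕1⊕0 = 0
Syndrome (s8...s1) = 0101 → position 5.

5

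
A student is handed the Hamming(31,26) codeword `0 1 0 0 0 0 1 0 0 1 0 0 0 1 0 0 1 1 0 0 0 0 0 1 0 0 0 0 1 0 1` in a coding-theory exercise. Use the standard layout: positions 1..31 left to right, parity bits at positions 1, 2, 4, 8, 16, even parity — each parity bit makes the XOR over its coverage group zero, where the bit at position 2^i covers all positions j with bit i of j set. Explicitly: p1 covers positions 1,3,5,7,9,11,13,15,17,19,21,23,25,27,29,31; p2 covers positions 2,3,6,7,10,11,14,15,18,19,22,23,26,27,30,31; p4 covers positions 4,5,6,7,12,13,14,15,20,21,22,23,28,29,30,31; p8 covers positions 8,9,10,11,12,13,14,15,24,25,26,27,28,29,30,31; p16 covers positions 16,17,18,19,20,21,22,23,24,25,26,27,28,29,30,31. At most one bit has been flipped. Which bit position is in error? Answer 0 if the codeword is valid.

24

s1: b1⊕b3⊕b5⊕b7⊕b9⊕b11⊕b13⊕b15⊕b17⊕b19⊕b21⊕b23⊕b25⊕b27⊕b29⊕b31 = 0⊕0⊕0⊕1⊕0⊕0⊕0⊕0⊕1⊕0⊕0⊕0⊕0⊕0⊕1⊕1 = 0
s2: b2⊕b3⊕b6⊕b7⊕b10⊕b11⊕b14⊕b15⊕b18⊕b19⊕b22⊕b23⊕b26⊕b27⊕b30⊕b31 = 1⊕0⊕0⊕1⊕1⊕0⊕1⊕0⊕1⊕0⊕0⊕0⊕0⊕0⊕0⊕1 = 0
s4: b4⊕b5⊕b6⊕b7⊕b12⊕b13⊕b14⊕b15⊕b20⊕b21⊕b22⊕b23⊕b28⊕b29⊕b30⊕b31 = 0⊕0⊕0⊕1⊕0⊕0⊕1⊕0⊕0⊕0⊕0⊕0⊕0⊕1⊕0⊕1 = 0
s8: b8⊕b9⊕b10⊕b11⊕b12⊕b13⊕b14⊕b15⊕b24⊕b25⊕b26⊕b27⊕b28⊕b29⊕b30⊕b31 = 0⊕0⊕1⊕0⊕0⊕0⊕1⊕0⊕1⊕0⊕0⊕0⊕0⊕1⊕0⊕1 = 1
s16: b16⊕b17⊕b18⊕b19⊕b20⊕b21⊕b22⊕b23⊕b24⊕b25⊕b26⊕b27⊕b28⊕b29⊕b30⊕b31 = 0⊕1⊕1⊕0⊕0⊕0⊕0⊕0⊕1⊕0⊕0⊕0⊕0⊕1⊕0⊕1 = 1
Syndrome (s16...s1) = 11000 → position 24.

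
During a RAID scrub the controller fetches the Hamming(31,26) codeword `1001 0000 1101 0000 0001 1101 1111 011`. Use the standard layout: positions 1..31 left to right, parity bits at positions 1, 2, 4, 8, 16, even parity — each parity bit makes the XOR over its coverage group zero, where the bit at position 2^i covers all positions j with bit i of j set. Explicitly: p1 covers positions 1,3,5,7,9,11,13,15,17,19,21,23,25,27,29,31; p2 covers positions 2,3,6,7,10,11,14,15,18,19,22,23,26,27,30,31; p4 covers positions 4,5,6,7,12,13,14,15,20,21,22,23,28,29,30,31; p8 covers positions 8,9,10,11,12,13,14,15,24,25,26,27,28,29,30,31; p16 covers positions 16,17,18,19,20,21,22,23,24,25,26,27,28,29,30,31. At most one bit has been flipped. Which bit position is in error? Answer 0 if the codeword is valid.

s1: b1⊕b3⊕b5⊕b7⊕b9⊕b11⊕b13⊕b15⊕b17⊕b19⊕b21⊕b23⊕b25⊕b27⊕b29⊕b31 = 1⊕0⊕0⊕0⊕1⊕0⊕0⊕0⊕0⊕0⊕1⊕0⊕1⊕1⊕0⊕1 = 0
s2: b2⊕b3⊕b6⊕b7⊕b10⊕b11⊕b14⊕b15⊕b18⊕b19⊕b22⊕b23⊕b26⊕b27⊕b30⊕b31 = 0⊕0⊕0⊕0⊕1⊕0⊕0⊕0⊕0⊕0⊕1⊕0⊕1⊕1⊕1⊕1 = 0
s4: b4⊕b5⊕b6⊕b7⊕b12⊕b13⊕b14⊕b15⊕b20⊕b21⊕b22⊕b23⊕b28⊕b29⊕b30⊕b31 = 1⊕0⊕0⊕0⊕1⊕0⊕0⊕0⊕1⊕1⊕1⊕0⊕1⊕0⊕1⊕1 = 0
s8: b8⊕b9⊕b10⊕b11⊕b12⊕b13⊕b14⊕b15⊕b24⊕b25⊕b26⊕b27⊕b28⊕b29⊕b30⊕b31 = 0⊕1⊕1⊕0⊕1⊕0⊕0⊕0⊕1⊕1⊕1⊕1⊕1⊕0⊕1⊕1 = 0
s16: b16⊕b17⊕b18⊕b19⊕b20⊕b21⊕b22⊕b23⊕b24⊕b25⊕b26⊕b27⊕b28⊕b29⊕b30⊕b31 = 0⊕0⊕0⊕0⊕1⊕1⊕1⊕0⊕1⊕1⊕1⊕1⊕1⊕0⊕1⊕1 = 0
Syndrome (s16...s1) = 00000 → position 0 (no error).

0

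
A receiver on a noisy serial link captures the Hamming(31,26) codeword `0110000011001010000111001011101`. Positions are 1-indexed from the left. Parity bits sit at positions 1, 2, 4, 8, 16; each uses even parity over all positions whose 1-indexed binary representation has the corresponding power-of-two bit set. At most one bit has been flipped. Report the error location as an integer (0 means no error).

s1: b1⊕b3⊕b5⊕b7⊕b9⊕b11⊕b13⊕b15⊕b17⊕b19⊕b21⊕b23⊕b25⊕b27⊕b29⊕b31 = 0⊕1⊕0⊕0⊕1⊕0⊕1⊕1⊕0⊕0⊕1⊕0⊕1⊕1⊕1⊕1 = 1
s2: b2⊕b3⊕b6⊕b7⊕b10⊕b11⊕b14⊕b15⊕b18⊕b19⊕b22⊕b23⊕b26⊕b27⊕b30⊕b31 = 1⊕1⊕0⊕0⊕1⊕0⊕0⊕1⊕0⊕0⊕1⊕0⊕0⊕1⊕0⊕1 = 1
s4: b4⊕b5⊕b6⊕b7⊕b12⊕b13⊕b14⊕b15⊕b20⊕b21⊕b22⊕b23⊕b28⊕b29⊕b30⊕b31 = 0⊕0⊕0⊕0⊕0⊕1⊕0⊕1⊕1⊕1⊕1⊕0⊕1⊕1⊕0⊕1 = 0
s8: b8⊕b9⊕b10⊕b11⊕b12⊕b13⊕b14⊕b15⊕b24⊕b25⊕b26⊕b27⊕b28⊕b29⊕b30⊕b31 = 0⊕1⊕1⊕0⊕0⊕1⊕0⊕1⊕0⊕1⊕0⊕1⊕1⊕1⊕0⊕1 = 1
s16: b16⊕b17⊕b18⊕b19⊕b20⊕b21⊕b22⊕b23⊕b24⊕b25⊕b26⊕b27⊕b28⊕b29⊕b30⊕b31 = 0⊕0⊕0⊕0⊕1⊕1⊕1⊕0⊕0⊕1⊕0⊕1⊕1⊕1⊕0⊕1 = 0
Syndrome (s16...s1) = 01011 → position 11.

11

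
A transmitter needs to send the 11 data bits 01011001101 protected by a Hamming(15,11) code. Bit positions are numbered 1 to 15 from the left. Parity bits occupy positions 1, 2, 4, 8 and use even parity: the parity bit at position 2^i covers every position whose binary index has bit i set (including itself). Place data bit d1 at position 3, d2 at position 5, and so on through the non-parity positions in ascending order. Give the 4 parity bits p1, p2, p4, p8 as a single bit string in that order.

1010

Place data bits at non-power-of-two positions: b3=0, b5=1, b6=0, b7=1, b9=1, b10=0, b11=0, b12=1, b13=1, b14=0, b15=1.
p1 = XOR of data positions {3,5,7,9,11,13,15} = 0⊕1⊕1⊕1⊕0⊕1⊕1 = 1
p2 = XOR of data positions {3,6,7,10,11,14,15} = 0⊕0⊕1⊕0⊕0⊕0⊕1 = 0
p4 = XOR of data positions {5,6,7,12,13,14,15} = 1⊕0⊕1⊕1⊕1⊕0⊕1 = 1
p8 = XOR of data positions {9,10,11,12,13,14,15} = 1⊕0⊕0⊕1⊕1⊕0⊕1 = 0
Parity bits p1,p2,p4,p8 = 1010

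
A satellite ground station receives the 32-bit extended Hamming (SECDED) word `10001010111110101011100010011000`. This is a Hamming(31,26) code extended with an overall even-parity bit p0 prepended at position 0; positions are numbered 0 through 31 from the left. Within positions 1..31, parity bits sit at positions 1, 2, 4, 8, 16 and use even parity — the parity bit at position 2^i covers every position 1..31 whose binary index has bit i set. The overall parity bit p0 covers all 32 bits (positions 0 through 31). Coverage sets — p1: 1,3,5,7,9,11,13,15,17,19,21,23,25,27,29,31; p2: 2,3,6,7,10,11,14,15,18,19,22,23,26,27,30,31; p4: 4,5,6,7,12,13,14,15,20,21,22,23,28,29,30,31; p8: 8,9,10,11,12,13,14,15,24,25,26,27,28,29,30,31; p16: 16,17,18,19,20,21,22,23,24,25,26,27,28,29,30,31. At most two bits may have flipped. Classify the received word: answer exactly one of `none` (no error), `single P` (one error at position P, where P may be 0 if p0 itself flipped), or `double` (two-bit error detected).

s1: b1⊕b3⊕b5⊕b7⊕b9⊕b11⊕b13⊕b15⊕b17⊕b19⊕b21⊕b23⊕b25⊕b27⊕b29⊕b31 = 0⊕0⊕0⊕0⊕1⊕1⊕0⊕0⊕0⊕1⊕0⊕0⊕0⊕1⊕0⊕0 = 0
s2: b2⊕b3⊕b6⊕b7⊕b10⊕b11⊕b14⊕b15⊕b18⊕b19⊕b22⊕b23⊕b26⊕b27⊕b30⊕b31 = 0⊕0⊕1⊕0⊕1⊕1⊕1⊕0⊕1⊕1⊕0⊕0⊕0⊕1⊕0⊕0 = 1
s4: b4⊕b5⊕b6⊕b7⊕b12⊕b13⊕b14⊕b15⊕b20⊕b21⊕b22⊕b23⊕b28⊕b29⊕b30⊕b31 = 1⊕0⊕1⊕0⊕1⊕0⊕1⊕0⊕1⊕0⊕0⊕0⊕1⊕0⊕0⊕0 = 0
s8: b8⊕b9⊕b10⊕b11⊕b12⊕b13⊕b14⊕b15⊕b24⊕b25⊕b26⊕b27⊕b28⊕b29⊕b30⊕b31 = 1⊕1⊕1⊕1⊕1⊕0⊕1⊕0⊕1⊕0⊕0⊕1⊕1⊕0⊕0⊕0 = 1
s16: b16⊕b17⊕b18⊕b19⊕b20⊕b21⊕b22⊕b23⊕b24⊕b25⊕b26⊕b27⊕b28⊕b29⊕b30⊕b31 = 1⊕0⊕1⊕1⊕1⊕0⊕0⊕0⊕1⊕0⊕0⊕1⊕1⊕0⊕0⊕0 = 1
Syndrome (s16...s1) = 11010 → position 26.
Overall parity (XOR of all 32 bits, including p0): 1⊕0⊕0⊕0⊕1⊕0⊕1⊕0⊕1⊕1⊕1⊕1⊕1⊕0⊕1⊕0⊕1⊕0⊕1⊕1⊕1⊕0⊕0⊕0⊕1⊕0⊕0⊕1⊕1⊕0⊕0⊕0 = 0
Overall=0, syndrome position=26 → double-bit error detected (uncorrectable).

double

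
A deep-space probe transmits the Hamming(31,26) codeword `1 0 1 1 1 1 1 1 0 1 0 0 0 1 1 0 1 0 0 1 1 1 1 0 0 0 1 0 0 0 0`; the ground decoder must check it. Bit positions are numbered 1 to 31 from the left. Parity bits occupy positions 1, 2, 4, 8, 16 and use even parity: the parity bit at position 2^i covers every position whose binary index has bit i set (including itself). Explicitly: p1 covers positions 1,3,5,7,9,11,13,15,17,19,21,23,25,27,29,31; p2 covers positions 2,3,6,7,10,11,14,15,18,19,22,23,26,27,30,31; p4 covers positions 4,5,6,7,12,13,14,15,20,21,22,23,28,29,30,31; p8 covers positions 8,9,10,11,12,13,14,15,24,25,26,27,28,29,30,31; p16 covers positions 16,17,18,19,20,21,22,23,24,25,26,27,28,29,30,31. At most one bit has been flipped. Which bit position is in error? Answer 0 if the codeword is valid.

s1: b1⊕b3⊕b5⊕b7⊕b9⊕b11⊕b13⊕b15⊕b17⊕b19⊕b21⊕b23⊕b25⊕b27⊕b29⊕b31 = 1⊕1⊕1⊕1⊕0⊕0⊕0⊕1⊕1⊕0⊕1⊕1⊕0⊕1⊕0⊕0 = 1
s2: b2⊕b3⊕b6⊕b7⊕b10⊕b11⊕b14⊕b15⊕b18⊕b19⊕b22⊕b23⊕b26⊕b27⊕b30⊕b31 = 0⊕1⊕1⊕1⊕1⊕0⊕1⊕1⊕0⊕0⊕1⊕1⊕0⊕1⊕0⊕0 = 1
s4: b4⊕b5⊕b6⊕b7⊕b12⊕b13⊕b14⊕b15⊕b20⊕b21⊕b22⊕b23⊕b28⊕b29⊕b30⊕b31 = 1⊕1⊕1⊕1⊕0⊕0⊕1⊕1⊕1⊕1⊕1⊕1⊕0⊕0⊕0⊕0 = 0
s8: b8⊕b9⊕b10⊕b11⊕b12⊕b13⊕b14⊕b15⊕b24⊕b25⊕b26⊕b27⊕b28⊕b29⊕b30⊕b31 = 1⊕0⊕1⊕0⊕0⊕0⊕1⊕1⊕0⊕0⊕0⊕1⊕0⊕0⊕0⊕0 = 1
s16: b16⊕b17⊕b18⊕b19⊕b20⊕b21⊕b22⊕b23⊕b24⊕b25⊕b26⊕b27⊕b28⊕b29⊕b30⊕b31 = 0⊕1⊕0⊕0⊕1⊕1⊕1⊕1⊕0⊕0⊕0⊕1⊕0⊕0⊕0⊕0 = 0
Syndrome (s16...s1) = 01011 → position 11.

11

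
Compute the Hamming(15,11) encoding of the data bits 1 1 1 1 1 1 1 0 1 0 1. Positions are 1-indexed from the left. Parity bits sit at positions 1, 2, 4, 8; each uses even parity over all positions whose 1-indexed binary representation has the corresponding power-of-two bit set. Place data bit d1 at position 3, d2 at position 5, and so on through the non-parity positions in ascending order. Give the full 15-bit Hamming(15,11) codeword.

Place data bits at non-power-of-two positions: b3=1, b5=1, b6=1, b7=1, b9=1, b10=1, b11=1, b12=0, b13=1, b14=0, b15=1.
p1 = XOR of data positions {3,5,7,9,11,13,15} = 1⊕1⊕1⊕1⊕1⊕1⊕1 = 1
p2 = XOR of data positions {3,6,7,10,11,14,15} = 1⊕1⊕1⊕1⊕1⊕0⊕1 = 0
p4 = XOR of data positions {5,6,7,12,13,14,15} = 1⊕1⊕1⊕0⊕1⊕0⊕1 = 1
p8 = XOR of data positions {9,10,11,12,13,14,15} = 1⊕1⊕1⊕0⊕1⊕0⊕1 = 1
Codeword b1..b15 = 101111111110101

101111111110101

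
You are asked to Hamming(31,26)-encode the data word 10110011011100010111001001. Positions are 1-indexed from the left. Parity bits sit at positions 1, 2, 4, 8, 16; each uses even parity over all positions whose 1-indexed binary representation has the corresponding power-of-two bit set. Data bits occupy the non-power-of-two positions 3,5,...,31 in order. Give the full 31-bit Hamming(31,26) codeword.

Place data bits at non-power-of-two positions: b3=1, b5=0, b6=1, b7=1, b9=0, b10=0, b11=1, b12=1, b13=0, b14=1, b15=1, b17=1, b18=0, b19=0, b20=0, b21=1, b22=0, b23=1, b24=1, b25=1, b26=0, b27=0, b28=1, b29=0, b30=0, b31=1.
p1 = XOR of data positions {3,5,7,9,11,13,15,17,19,21,23,25,27,29,31} = 1⊕0⊕1⊕0⊕1⊕0⊕1⊕1⊕0⊕1⊕1⊕1⊕0⊕0⊕1 = 1
p2 = XOR of data positions {3,6,7,10,11,14,15,18,19,22,23,26,27,30,31} = 1⊕1⊕1⊕0⊕1⊕1⊕1⊕0⊕0⊕0⊕1⊕0⊕0⊕0⊕1 = 0
p4 = XOR of data positions {5,6,7,12,13,14,15,20,21,22,23,28,29,30,31} = 0⊕1⊕1⊕1⊕0⊕1⊕1⊕0⊕1⊕0⊕1⊕1⊕0⊕0⊕1 = 1
p8 = XOR of data positions {9,10,11,12,13,14,15,24,25,26,27,28,29,30,31} = 0⊕0⊕1⊕1⊕0⊕1⊕1⊕1⊕1⊕0⊕0⊕1⊕0⊕0⊕1 = 0
p16 = XOR of data positions {17,18,19,20,21,22,23,24,25,26,27,28,29,30,31} = 1⊕0⊕0⊕0⊕1⊕0⊕1⊕1⊕1⊕0⊕0⊕1⊕0⊕0⊕1 = 1
Codeword b1..b31 = 1011011000110111100010111001001

1011011000110111100010111001001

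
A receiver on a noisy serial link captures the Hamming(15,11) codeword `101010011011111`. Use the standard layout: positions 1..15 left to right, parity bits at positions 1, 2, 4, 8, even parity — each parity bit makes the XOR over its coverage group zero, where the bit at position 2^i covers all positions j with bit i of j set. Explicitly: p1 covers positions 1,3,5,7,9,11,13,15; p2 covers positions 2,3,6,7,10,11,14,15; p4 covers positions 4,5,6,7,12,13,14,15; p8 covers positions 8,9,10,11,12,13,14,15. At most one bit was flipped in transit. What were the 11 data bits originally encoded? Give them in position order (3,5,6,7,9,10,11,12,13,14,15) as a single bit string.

11001011011

s1: b1⊕b3⊕b5⊕b7⊕b9⊕b11⊕b13⊕b15 = 1⊕1⊕1⊕0⊕1⊕1⊕1⊕1 = 1
s2: b2⊕b3⊕b6⊕b7⊕b10⊕b11⊕b14⊕b15 = 0⊕1⊕0⊕0⊕0⊕1⊕1⊕1 = 0
s4: b4⊕b5⊕b6⊕b7⊕b12⊕b13⊕b14⊕b15 = 0⊕1⊕0⊕0⊕1⊕1⊕1⊕1 = 1
s8: b8⊕b9⊕b10⊕b11⊕b12⊕b13⊕b14⊕b15 = 1⊕1⊕0⊕1⊕1⊕1⊕1⊕1 = 1
Syndrome (s8...s1) = 1101 → position 13.
Flip bit 13: corrected codeword = 101010011011011
Data bits at positions 3,5,6,7,9,10,11,12,13,14,15: 11001011011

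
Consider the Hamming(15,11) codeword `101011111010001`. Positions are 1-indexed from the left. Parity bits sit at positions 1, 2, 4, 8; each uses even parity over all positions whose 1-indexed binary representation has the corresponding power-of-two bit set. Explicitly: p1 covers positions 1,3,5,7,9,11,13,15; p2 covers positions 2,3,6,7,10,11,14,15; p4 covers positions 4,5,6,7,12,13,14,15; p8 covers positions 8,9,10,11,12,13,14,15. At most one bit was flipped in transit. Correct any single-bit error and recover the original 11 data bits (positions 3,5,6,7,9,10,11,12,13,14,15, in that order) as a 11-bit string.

s1: b1⊕b3⊕b5⊕b7⊕b9⊕b11⊕b13⊕b15 = 1⊕1⊕1⊕1⊕1⊕1⊕0⊕1 = 1
s2: b2⊕b3⊕b6⊕b7⊕b10⊕b11⊕b14⊕b15 = 0⊕1⊕1⊕1⊕0⊕1⊕0⊕1 = 1
s4: b4⊕b5⊕b6⊕b7⊕b12⊕b13⊕b14⊕b15 = 0⊕1⊕1⊕1⊕0⊕0⊕0⊕1 = 0
s8: b8⊕b9⊕b10⊕b11⊕b12⊕b13⊕b14⊕b15 = 1⊕1⊕0⊕1⊕0⊕0⊕0⊕1 = 0
Syndrome (s8...s1) = 0011 → position 3.
Flip bit 3: corrected codeword = 100011111010001
Data bits at positions 3,5,6,7,9,10,11,12,13,14,15: 01111010001

01111010001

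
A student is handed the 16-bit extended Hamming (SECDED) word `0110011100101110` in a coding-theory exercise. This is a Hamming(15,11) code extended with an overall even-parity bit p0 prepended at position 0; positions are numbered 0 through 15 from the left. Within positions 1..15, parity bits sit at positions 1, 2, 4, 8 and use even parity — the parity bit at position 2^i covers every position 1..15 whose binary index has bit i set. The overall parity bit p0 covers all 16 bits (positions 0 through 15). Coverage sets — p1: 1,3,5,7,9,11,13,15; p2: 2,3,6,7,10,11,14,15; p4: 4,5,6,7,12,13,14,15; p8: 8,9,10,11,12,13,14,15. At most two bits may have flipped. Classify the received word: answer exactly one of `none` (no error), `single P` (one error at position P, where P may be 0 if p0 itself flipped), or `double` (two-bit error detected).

single 2

s1: b1⊕b3⊕b5⊕b7⊕b9⊕b11⊕b13⊕b15 = 1⊕0⊕1⊕1⊕0⊕0⊕1⊕0 = 0
s2: b2⊕b3⊕b6⊕b7⊕b10⊕b11⊕b14⊕b15 = 1⊕0⊕1⊕1⊕1⊕0⊕1⊕0 = 1
s4: b4⊕b5⊕b6⊕b7⊕b12⊕b13⊕b14⊕b15 = 0⊕1⊕1⊕1⊕1⊕1⊕1⊕0 = 0
s8: b8⊕b9⊕b10⊕b11⊕b12⊕b13⊕b14⊕b15 = 0⊕0⊕1⊕0⊕1⊕1⊕1⊕0 = 0
Syndrome (s8...s1) = 0010 → position 2.
Overall parity (XOR of all 16 bits, including p0): 0⊕1⊕1⊕0⊕0⊕1⊕1⊕1⊕0⊕0⊕1⊕0⊕1⊕1⊕1⊕0 = 1
Overall=1, syndrome position=2 → single-bit error at position 2.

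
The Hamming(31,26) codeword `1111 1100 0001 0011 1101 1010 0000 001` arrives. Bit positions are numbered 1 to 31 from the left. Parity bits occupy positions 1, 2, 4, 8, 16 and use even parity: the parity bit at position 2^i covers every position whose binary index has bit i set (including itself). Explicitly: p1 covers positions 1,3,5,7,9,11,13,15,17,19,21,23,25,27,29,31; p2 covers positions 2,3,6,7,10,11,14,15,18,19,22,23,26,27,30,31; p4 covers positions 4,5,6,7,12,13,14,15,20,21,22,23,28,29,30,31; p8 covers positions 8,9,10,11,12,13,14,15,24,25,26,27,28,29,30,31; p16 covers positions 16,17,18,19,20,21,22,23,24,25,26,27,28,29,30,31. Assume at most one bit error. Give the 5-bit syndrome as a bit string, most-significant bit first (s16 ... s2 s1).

s1: b1⊕b3⊕b5⊕b7⊕b9⊕b11⊕b13⊕b15⊕b17⊕b19⊕b21⊕b23⊕b25⊕b27⊕b29⊕b31 = 1⊕1⊕1⊕0⊕0⊕0⊕0⊕1⊕1⊕0⊕1⊕1⊕0⊕0⊕0⊕1 = 0
s2: b2⊕b3⊕b6⊕b7⊕b10⊕b11⊕b14⊕b15⊕b18⊕b19⊕b22⊕b23⊕b26⊕b27⊕b30⊕b31 = 1⊕1⊕1⊕0⊕0⊕0⊕0⊕1⊕1⊕0⊕0⊕1⊕0⊕0⊕0⊕1 = 1
s4: b4⊕b5⊕b6⊕b7⊕b12⊕b13⊕b14⊕b15⊕b20⊕b21⊕b22⊕b23⊕b28⊕b29⊕b30⊕b31 = 1⊕1⊕1⊕0⊕1⊕0⊕0⊕1⊕1⊕1⊕0⊕1⊕0⊕0⊕0⊕1 = 1
s8: b8⊕b9⊕b10⊕b11⊕b12⊕b13⊕b14⊕b15⊕b24⊕b25⊕b26⊕b27⊕b28⊕b29⊕b30⊕b31 = 0⊕0⊕0⊕0⊕1⊕0⊕0⊕1⊕0⊕0⊕0⊕0⊕0⊕0⊕0⊕1 = 1
s16: b16⊕b17⊕b18⊕b19⊕b20⊕b21⊕b22⊕b23⊕b24⊕b25⊕b26⊕b27⊕b28⊕b29⊕b30⊕b31 = 1⊕1⊕1⊕0⊕1⊕1⊕0⊕1⊕0⊕0⊕0⊕0⊕0⊕0⊕0⊕1 = 1
Syndrome (s16...s1) = 11110 → position 30.

11110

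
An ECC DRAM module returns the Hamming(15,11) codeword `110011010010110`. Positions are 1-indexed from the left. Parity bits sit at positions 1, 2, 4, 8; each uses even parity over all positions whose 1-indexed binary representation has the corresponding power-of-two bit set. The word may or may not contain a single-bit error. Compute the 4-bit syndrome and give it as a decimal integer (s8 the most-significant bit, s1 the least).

s1: b1⊕b3⊕b5⊕b7⊕b9⊕b11⊕b13⊕b15 = 1⊕0⊕1⊕0⊕0⊕1⊕1⊕0 = 0
s2: b2⊕b3⊕b6⊕b7⊕b10⊕b11⊕b14⊕b15 = 1⊕0⊕1⊕0⊕0⊕1⊕1⊕0 = 0
s4: b4⊕b5⊕b6⊕b7⊕b12⊕b13⊕b14⊕b15 = 0⊕1⊕1⊕0⊕0⊕1⊕1⊕0 = 0
s8: b8⊕b9⊕b10⊕b11⊕b12⊕b13⊕b14⊕b15 = 1⊕0⊕0⊕1⊕0⊕1⊕1⊕0 = 0
Syndrome (s8...s1) = 0000 → position 0 (no error).

0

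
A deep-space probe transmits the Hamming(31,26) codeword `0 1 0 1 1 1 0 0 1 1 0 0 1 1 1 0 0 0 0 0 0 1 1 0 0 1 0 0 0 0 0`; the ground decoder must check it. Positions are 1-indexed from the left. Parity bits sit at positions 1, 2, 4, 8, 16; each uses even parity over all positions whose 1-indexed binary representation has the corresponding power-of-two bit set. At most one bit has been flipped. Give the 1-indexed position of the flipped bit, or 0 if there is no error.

17

s1: b1⊕b3⊕b5⊕b7⊕b9⊕b11⊕b13⊕b15⊕b17⊕b19⊕b21⊕b23⊕b25⊕b27⊕b29⊕b31 = 0⊕0⊕1⊕0⊕1⊕0⊕1⊕1⊕0⊕0⊕0⊕1⊕0⊕0⊕0⊕0 = 1
s2: b2⊕b3⊕b6⊕b7⊕b10⊕b11⊕b14⊕b15⊕b18⊕b19⊕b22⊕b23⊕b26⊕b27⊕b30⊕b31 = 1⊕0⊕1⊕0⊕1⊕0⊕1⊕1⊕0⊕0⊕1⊕1⊕1⊕0⊕0⊕0 = 0
s4: b4⊕b5⊕b6⊕b7⊕b12⊕b13⊕b14⊕b15⊕b20⊕b21⊕b22⊕b23⊕b28⊕b29⊕b30⊕b31 = 1⊕1⊕1⊕0⊕0⊕1⊕1⊕1⊕0⊕0⊕1⊕1⊕0⊕0⊕0⊕0 = 0
s8: b8⊕b9⊕b10⊕b11⊕b12⊕b13⊕b14⊕b15⊕b24⊕b25⊕b26⊕b27⊕b28⊕b29⊕b30⊕b31 = 0⊕1⊕1⊕0⊕0⊕1⊕1⊕1⊕0⊕0⊕1⊕0⊕0⊕0⊕0⊕0 = 0
s16: b16⊕b17⊕b18⊕b19⊕b20⊕b21⊕b22⊕b23⊕b24⊕b25⊕b26⊕b27⊕b28⊕b29⊕b30⊕b31 = 0⊕0⊕0⊕0⊕0⊕0⊕1⊕1⊕0⊕0⊕1⊕0⊕0⊕0⊕0⊕0 = 1
Syndrome (s16...s1) = 10001 → position 17.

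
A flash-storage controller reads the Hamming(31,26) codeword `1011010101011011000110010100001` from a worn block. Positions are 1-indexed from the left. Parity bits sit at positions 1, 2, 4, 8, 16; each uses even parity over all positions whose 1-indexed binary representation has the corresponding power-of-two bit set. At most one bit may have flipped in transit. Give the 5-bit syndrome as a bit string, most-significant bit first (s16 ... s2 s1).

s1: b1⊕b3⊕b5⊕b7⊕b9⊕b11⊕b13⊕b15⊕b17⊕b19⊕b21⊕b23⊕b25⊕b27⊕b29⊕b31 = 1⊕1⊕0⊕0⊕0⊕0⊕1⊕1⊕0⊕0⊕1⊕0⊕0⊕0⊕0⊕1 = 0
s2: b2⊕b3⊕b6⊕b7⊕b10⊕b11⊕b14⊕b15⊕b18⊕b19⊕b22⊕b23⊕b26⊕b27⊕b30⊕b31 = 0⊕1⊕1⊕0⊕1⊕0⊕0⊕1⊕0⊕0⊕0⊕0⊕1⊕0⊕0⊕1 = 0
s4: b4⊕b5⊕b6⊕b7⊕b12⊕b13⊕b14⊕b15⊕b20⊕b21⊕b22⊕b23⊕b28⊕b29⊕b30⊕b31 = 1⊕0⊕1⊕0⊕1⊕1⊕0⊕1⊕1⊕1⊕0⊕0⊕0⊕0⊕0⊕1 = 0
s8: b8⊕b9⊕b10⊕b11⊕b12⊕b13⊕b14⊕b15⊕b24⊕b25⊕b26⊕b27⊕b28⊕b29⊕b30⊕b31 = 1⊕0⊕1⊕0⊕1⊕1⊕0⊕1⊕1⊕0⊕1⊕0⊕0⊕0⊕0⊕1 = 0
s16: b16⊕b17⊕b18⊕b19⊕b20⊕b21⊕b22⊕b23⊕b24⊕b25⊕b26⊕b27⊕b28⊕b29⊕b30⊕b31 = 1⊕0⊕0⊕0⊕1⊕1⊕0⊕0⊕1⊕0⊕1⊕0⊕0⊕0⊕0⊕1 = 0
Syndrome (s16...s1) = 00000 → position 0 (no error).

00000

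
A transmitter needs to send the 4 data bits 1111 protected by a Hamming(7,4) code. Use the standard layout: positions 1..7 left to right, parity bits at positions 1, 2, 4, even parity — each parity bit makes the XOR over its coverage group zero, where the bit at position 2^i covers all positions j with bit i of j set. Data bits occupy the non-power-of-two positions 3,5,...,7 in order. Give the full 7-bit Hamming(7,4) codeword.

1111111

Place data bits at non-power-of-two positions: b3=1, b5=1, b6=1, b7=1.
p1 = XOR of data positions {3,5,7} = 1⊕1⊕1 = 1
p2 = XOR of data positions {3,6,7} = 1⊕1⊕1 = 1
p4 = XOR of data positions {5,6,7} = 1⊕1⊕1 = 1
Codeword b1..b7 = 1111111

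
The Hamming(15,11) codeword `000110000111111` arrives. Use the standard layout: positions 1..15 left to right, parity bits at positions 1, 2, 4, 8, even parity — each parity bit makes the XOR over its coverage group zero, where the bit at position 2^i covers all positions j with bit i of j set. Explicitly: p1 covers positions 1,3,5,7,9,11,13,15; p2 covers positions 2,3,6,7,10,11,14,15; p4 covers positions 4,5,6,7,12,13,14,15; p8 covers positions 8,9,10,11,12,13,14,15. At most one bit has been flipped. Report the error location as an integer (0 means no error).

0

s1: b1⊕b3⊕b5⊕b7⊕b9⊕b11⊕b13⊕b15 = 0⊕0⊕1⊕0⊕0⊕1⊕1⊕1 = 0
s2: b2⊕b3⊕b6⊕b7⊕b10⊕b11⊕b14⊕b15 = 0⊕0⊕0⊕0⊕1⊕1⊕1⊕1 = 0
s4: b4⊕b5⊕b6⊕b7⊕b12⊕b13⊕b14⊕b15 = 1⊕1⊕0⊕0⊕1⊕1⊕1⊕1 = 0
s8: b8⊕b9⊕b10⊕b11⊕b12⊕b13⊕b14⊕b15 = 0⊕0⊕1⊕1⊕1⊕1⊕1⊕1 = 0
Syndrome (s8...s1) = 0000 → position 0 (no error).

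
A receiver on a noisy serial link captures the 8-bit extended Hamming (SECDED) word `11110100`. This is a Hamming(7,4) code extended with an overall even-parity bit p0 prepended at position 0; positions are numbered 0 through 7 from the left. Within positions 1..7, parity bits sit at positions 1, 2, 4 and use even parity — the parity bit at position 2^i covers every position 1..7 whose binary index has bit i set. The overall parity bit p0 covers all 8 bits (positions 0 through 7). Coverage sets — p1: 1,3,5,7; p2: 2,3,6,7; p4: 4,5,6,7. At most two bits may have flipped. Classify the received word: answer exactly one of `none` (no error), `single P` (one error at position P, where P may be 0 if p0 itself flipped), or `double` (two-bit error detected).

single 5

s1: b1⊕b3⊕b5⊕b7 = 1⊕1⊕1⊕0 = 1
s2: b2⊕b3⊕b6⊕b7 = 1⊕1⊕0⊕0 = 0
s4: b4⊕b5⊕b6⊕b7 = 0⊕1⊕0⊕0 = 1
Syndrome (s4...s1) = 101 → position 5.
Overall parity (XOR of all 8 bits, including p0): 1⊕1⊕1⊕1⊕0⊕1⊕0⊕0 = 1
Overall=1, syndrome position=5 → single-bit error at position 5.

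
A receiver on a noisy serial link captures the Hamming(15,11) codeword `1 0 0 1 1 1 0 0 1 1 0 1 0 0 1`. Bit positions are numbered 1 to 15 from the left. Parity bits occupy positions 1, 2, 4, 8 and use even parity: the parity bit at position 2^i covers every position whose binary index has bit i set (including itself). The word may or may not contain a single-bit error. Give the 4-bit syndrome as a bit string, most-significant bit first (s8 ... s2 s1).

s1: b1⊕b3⊕b5⊕b7⊕b9⊕b11⊕b13⊕b15 = 1⊕0⊕1⊕0⊕1⊕0⊕0⊕1 = 0
s2: b2⊕b3⊕b6⊕b7⊕b10⊕b11⊕b14⊕b15 = 0⊕0⊕1⊕0⊕1⊕0⊕0⊕1 = 1
s4: b4⊕b5⊕b6⊕b7⊕b12⊕b13⊕b14⊕b15 = 1⊕1⊕1⊕0⊕1⊕0⊕0⊕1 = 1
s8: b8⊕b9⊕b10⊕b11⊕b12⊕b13⊕b14⊕b15 = 0⊕1⊕1⊕0⊕1⊕0⊕0⊕1 = 0
Syndrome (s8...s1) = 0110 → position 6.

0110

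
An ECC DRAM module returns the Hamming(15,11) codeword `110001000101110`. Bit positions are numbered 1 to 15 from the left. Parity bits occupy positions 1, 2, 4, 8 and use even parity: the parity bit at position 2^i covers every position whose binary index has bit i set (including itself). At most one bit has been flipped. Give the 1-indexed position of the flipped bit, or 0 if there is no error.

s1: b1⊕b3⊕b5⊕b7⊕b9⊕b11⊕b13⊕b15 = 1⊕0⊕0⊕0⊕0⊕0⊕1⊕0 = 0
s2: b2⊕b3⊕b6⊕b7⊕b10⊕b11⊕b14⊕b15 = 1⊕0⊕1⊕0⊕1⊕0⊕1⊕0 = 0
s4: b4⊕b5⊕b6⊕b7⊕b12⊕b13⊕b14⊕b15 = 0⊕0⊕1⊕0⊕1⊕1⊕1⊕0 = 0
s8: b8⊕b9⊕b10⊕b11⊕b12⊕b13⊕b14⊕b15 = 0⊕0⊕1⊕0⊕1⊕1⊕1⊕0 = 0
Syndrome (s8...s1) = 0000 → position 0 (no error).

0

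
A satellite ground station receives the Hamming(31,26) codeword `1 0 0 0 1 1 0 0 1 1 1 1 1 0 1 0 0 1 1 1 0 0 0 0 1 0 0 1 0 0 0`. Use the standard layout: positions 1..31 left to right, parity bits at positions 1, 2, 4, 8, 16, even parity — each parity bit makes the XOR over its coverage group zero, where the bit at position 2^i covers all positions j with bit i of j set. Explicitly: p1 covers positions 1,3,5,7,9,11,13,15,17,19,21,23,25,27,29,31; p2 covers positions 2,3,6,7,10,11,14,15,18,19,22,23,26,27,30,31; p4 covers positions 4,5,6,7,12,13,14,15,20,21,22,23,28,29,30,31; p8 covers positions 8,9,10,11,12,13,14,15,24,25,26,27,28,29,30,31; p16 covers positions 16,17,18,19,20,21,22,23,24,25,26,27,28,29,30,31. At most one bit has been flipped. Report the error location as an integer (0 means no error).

s1: b1⊕b3⊕b5⊕b7⊕b9⊕b11⊕b13⊕b15⊕b17⊕b19⊕b21⊕b23⊕b25⊕b27⊕b29⊕b31 = 1⊕0⊕1⊕0⊕1⊕1⊕1⊕1⊕0⊕1⊕0⊕0⊕1⊕0⊕0⊕0 = 0
s2: b2⊕b3⊕b6⊕b7⊕b10⊕b11⊕b14⊕b15⊕b18⊕b19⊕b22⊕b23⊕b26⊕b27⊕b30⊕b31 = 0⊕0⊕1⊕0⊕1⊕1⊕0⊕1⊕1⊕1⊕0⊕0⊕0⊕0⊕0⊕0 = 0
s4: b4⊕b5⊕b6⊕b7⊕b12⊕b13⊕b14⊕b15⊕b20⊕b21⊕b22⊕b23⊕b28⊕b29⊕b30⊕b31 = 0⊕1⊕1⊕0⊕1⊕1⊕0⊕1⊕1⊕0⊕0⊕0⊕1⊕0⊕0⊕0 = 1
s8: b8⊕b9⊕b10⊕b11⊕b12⊕b13⊕b14⊕b15⊕b24⊕b25⊕b26⊕b27⊕b28⊕b29⊕b30⊕b31 = 0⊕1⊕1⊕1⊕1⊕1⊕0⊕1⊕0⊕1⊕0⊕0⊕1⊕0⊕0⊕0 = 0
s16: b16⊕b17⊕b18⊕b19⊕b20⊕b21⊕b22⊕b23⊕b24⊕b25⊕b26⊕b27⊕b28⊕b29⊕b30⊕b31 = 0⊕0⊕1⊕1⊕1⊕0⊕0⊕0⊕0⊕1⊕0⊕0⊕1⊕0⊕0⊕0 = 1
Syndrome (s16...s1) = 10100 → position 20.

20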